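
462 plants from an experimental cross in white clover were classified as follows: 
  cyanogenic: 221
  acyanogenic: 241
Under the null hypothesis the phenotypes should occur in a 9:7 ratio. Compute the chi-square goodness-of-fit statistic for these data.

Expected counts for N = 462 under a 9:7 ratio (total parts = 16):
  cyanogenic: 462 × 9/16 = 259.875
  acyanogenic: 462 × 7/16 = 202.125
χ² = Σ (O − E)² / E
  cyanogenic: (221 − 259.875)² / 259.875 = 5.8154
  acyanogenic: (241 − 202.125)² / 202.125 = 7.4769
χ² = 5.8154 + 7.4769 = 13.2923 ≈ 13.292

13.292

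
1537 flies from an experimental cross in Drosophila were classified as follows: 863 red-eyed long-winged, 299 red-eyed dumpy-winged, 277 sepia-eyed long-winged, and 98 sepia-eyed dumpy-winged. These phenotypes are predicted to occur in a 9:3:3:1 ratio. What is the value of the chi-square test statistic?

0.882

The 9:3:3:1 ratio has 16 parts, so with N = 1537 the expected counts are:
  red-eyed long-winged: 1537 × 9/16 = 864.5625
  red-eyed dumpy-winged: 1537 × 3/16 = 288.1875
  sepia-eyed long-winged: 1537 × 3/16 = 288.1875
  sepia-eyed dumpy-winged: 1537 × 1/16 = 96.0625
χ² = Σ (O − E)² / E
  red-eyed long-winged: (863 − 864.5625)² / 864.5625 = 0.0028
  red-eyed dumpy-winged: (299 − 288.1875)² / 288.1875 = 0.4057
  sepia-eyed long-winged: (277 − 288.1875)² / 288.1875 = 0.4343
  sepia-eyed dumpy-winged: (98 − 96.0625)² / 96.0625 = 0.0391
χ² = 0.0028 + 0.4057 + 0.4343 + 0.0391 = 0.8819 ≈ 0.882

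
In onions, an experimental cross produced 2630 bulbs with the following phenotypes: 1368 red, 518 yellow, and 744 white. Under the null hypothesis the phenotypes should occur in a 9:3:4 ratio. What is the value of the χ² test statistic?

21.020

The 9:3:4 ratio has 16 parts, so with N = 2630 the expected counts are:
  red: 2630 × 9/16 = 1479.375
  yellow: 2630 × 3/16 = 493.125
  white: 2630 × 4/16 = 657.5
χ² = Σ (O − E)² / E
  red: (1368 − 1479.375)² / 1479.375 = 8.3849
  yellow: (518 − 493.125)² / 493.125 = 1.2548
  white: (744 − 657.5)² / 657.5 = 11.3798
χ² = 8.3849 + 1.2548 + 11.3798 = 21.0195 ≈ 21.020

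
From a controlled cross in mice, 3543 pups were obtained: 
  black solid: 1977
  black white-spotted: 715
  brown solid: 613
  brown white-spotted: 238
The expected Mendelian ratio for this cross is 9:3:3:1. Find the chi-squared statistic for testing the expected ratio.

9.197

Expected counts for N = 3543 under a 9:3:3:1 ratio (total parts = 16):
  black solid: 3543 × 9/16 = 1992.9375
  black white-spotted: 3543 × 3/16 = 664.3125
  brown solid: 3543 × 3/16 = 664.3125
  brown white-spotted: 3543 × 1/16 = 221.4375
χ² = Σ (O − E)² / E
  black solid: (1977 − 1992.9375)² / 1992.9375 = 0.1275
  black white-spotted: (715 − 664.3125)² / 664.3125 = 3.8675
  brown solid: (613 − 664.3125)² / 664.3125 = 3.9635
  brown white-spotted: (238 − 221.4375)² / 221.4375 = 1.2388
χ² = 0.1275 + 3.8675 + 3.9635 + 1.2388 = 9.1973 ≈ 9.197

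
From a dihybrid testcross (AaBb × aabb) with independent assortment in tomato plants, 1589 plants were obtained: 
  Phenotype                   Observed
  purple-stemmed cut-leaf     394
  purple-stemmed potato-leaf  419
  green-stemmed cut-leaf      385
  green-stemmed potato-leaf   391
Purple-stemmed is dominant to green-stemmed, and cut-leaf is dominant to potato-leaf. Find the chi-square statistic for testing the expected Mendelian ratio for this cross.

1.694

A dihybrid testcross with independent assortment gives a 1:1:1:1 ratio.
Under the 1:1:1:1 hypothesis (Σ ratio = 4, N = 1589):
  purple-stemmed cut-leaf: 1589 × 1/4 = 397.25
  purple-stemmed potato-leaf: 1589 × 1/4 = 397.25
  green-stemmed cut-leaf: 1589 × 1/4 = 397.25
  green-stemmed potato-leaf: 1589 × 1/4 = 397.25
χ² = Σ (O − E)² / E
  purple-stemmed cut-leaf: (394 − 397.25)² / 397.25 = 0.0266
  purple-stemmed potato-leaf: (419 − 397.25)² / 397.25 = 1.1908
  green-stemmed cut-leaf: (385 − 397.25)² / 397.25 = 0.3778
  green-stemmed potato-leaf: (391 − 397.25)² / 397.25 = 0.0983
χ² = 0.0266 + 1.1908 + 0.3778 + 0.0983 = 1.6935 ≈ 1.694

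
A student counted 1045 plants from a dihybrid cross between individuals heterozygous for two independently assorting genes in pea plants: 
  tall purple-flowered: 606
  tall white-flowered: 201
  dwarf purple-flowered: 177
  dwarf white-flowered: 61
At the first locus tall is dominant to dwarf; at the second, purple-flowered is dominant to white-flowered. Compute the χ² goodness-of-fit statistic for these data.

2.809

A dihybrid F₂ with independent assortment and complete dominance at both loci gives a 9:3:3:1 phenotypic ratio.
Total ratio parts = 16. Expected numbers out of 1045:
  tall purple-flowered: 1045 × 9/16 = 587.8125
  tall white-flowered: 1045 × 3/16 = 195.9375
  dwarf purple-flowered: 1045 × 3/16 = 195.9375
  dwarf white-flowered: 1045 × 1/16 = 65.3125
χ² = Σ (O − E)² / E
  tall purple-flowered: (606 − 587.8125)² / 587.8125 = 0.5627
  tall white-flowered: (201 − 195.9375)² / 195.9375 = 0.1308
  dwarf purple-flowered: (177 − 195.9375)² / 195.9375 = 1.8303
  dwarf white-flowered: (61 − 65.3125)² / 65.3125 = 0.2847
χ² = 0.5627 + 0.1308 + 1.8303 + 0.2847 = 2.8085 ≈ 2.809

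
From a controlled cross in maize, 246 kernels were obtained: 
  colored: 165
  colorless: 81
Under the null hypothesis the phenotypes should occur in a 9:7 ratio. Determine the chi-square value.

Expected counts for N = 246 under a 9:7 ratio (total parts = 16):
  colored: 246 × 9/16 = 138.375
  colorless: 246 × 7/16 = 107.625
χ² = Σ (O − E)² / E
  colored: (165 − 138.375)² / 138.375 = 5.1230
  colorless: (81 − 107.625)² / 107.625 = 6.5867
χ² = 5.1230 + 6.5867 = 11.7097 ≈ 11.710

11.710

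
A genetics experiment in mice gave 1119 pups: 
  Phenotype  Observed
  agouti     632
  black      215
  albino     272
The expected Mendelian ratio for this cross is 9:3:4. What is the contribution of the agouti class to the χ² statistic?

0.010

Total ratio parts = 16. Expected numbers out of 1119:
  agouti: 1119 × 9/16 = 629.4375
  black: 1119 × 3/16 = 209.8125
  albino: 1119 × 4/16 = 279.75
Contribution of agouti: (632 − 629.4375)² / 629.4375 = 0.0104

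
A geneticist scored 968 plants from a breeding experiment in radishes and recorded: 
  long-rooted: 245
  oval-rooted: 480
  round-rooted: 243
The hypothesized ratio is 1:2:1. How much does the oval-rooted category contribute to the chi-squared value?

Total ratio parts = 4. Expected numbers out of 968:
  long-rooted: 968 × 1/4 = 242
  oval-rooted: 968 × 2/4 = 484
  round-rooted: 968 × 1/4 = 242
Contribution of oval-rooted: (480 − 484)² / 484 = 0.0331

0.033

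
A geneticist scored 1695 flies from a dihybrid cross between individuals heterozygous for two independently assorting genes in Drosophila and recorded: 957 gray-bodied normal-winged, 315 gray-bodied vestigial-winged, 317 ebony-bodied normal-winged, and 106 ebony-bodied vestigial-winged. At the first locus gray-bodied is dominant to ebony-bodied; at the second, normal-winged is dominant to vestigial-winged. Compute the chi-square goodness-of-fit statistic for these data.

A dihybrid F₂ with independent assortment and complete dominance at both loci gives a 9:3:3:1 phenotypic ratio.
The 9:3:3:1 ratio has 16 parts, so with N = 1695 the expected counts are:
  gray-bodied normal-winged: 1695 × 9/16 = 953.4375
  gray-bodied vestigial-winged: 1695 × 3/16 = 317.8125
  ebony-bodied normal-winged: 1695 × 3/16 = 317.8125
  ebony-bodied vestigial-winged: 1695 × 1/16 = 105.9375
χ² = Σ (O − E)² / E
  gray-bodied normal-winged: (957 − 953.4375)² / 953.4375 = 0.0133
  gray-bodied vestigial-winged: (315 − 317.8125)² / 317.8125 = 0.0249
  ebony-bodied normal-winged: (317 − 317.8125)² / 317.8125 = 0.0021
  ebony-bodied vestigial-winged: (106 − 105.9375)² / 105.9375 = 0.0000
χ² = 0.0133 + 0.0249 + 0.0021 + 0.0000 = 0.0403 ≈ 0.040

0.040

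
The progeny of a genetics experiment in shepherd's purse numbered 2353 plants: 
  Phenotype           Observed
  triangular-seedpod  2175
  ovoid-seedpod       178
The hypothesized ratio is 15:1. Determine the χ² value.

Expected counts for N = 2353 under a 15:1 ratio (total parts = 16):
  triangular-seedpod: 2353 × 15/16 = 2205.9375
  ovoid-seedpod: 2353 × 1/16 = 147.0625
χ² = Σ (O − E)² / E
  triangular-seedpod: (2175 − 2205.9375)² / 2205.9375 = 0.4339
  ovoid-seedpod: (178 − 147.0625)² / 147.0625 = 6.5083
χ² = 0.4339 + 6.5083 = 6.9422 ≈ 6.942

6.942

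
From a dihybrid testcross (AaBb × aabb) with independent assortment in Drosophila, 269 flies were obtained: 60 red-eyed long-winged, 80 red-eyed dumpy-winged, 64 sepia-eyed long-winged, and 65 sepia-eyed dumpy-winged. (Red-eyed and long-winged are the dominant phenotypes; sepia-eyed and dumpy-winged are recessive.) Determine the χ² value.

3.431

A dihybrid testcross with independent assortment gives a 1:1:1:1 ratio.
Total ratio parts = 4. Expected numbers out of 269:
  red-eyed long-winged: 269 × 1/4 = 67.25
  red-eyed dumpy-winged: 269 × 1/4 = 67.25
  sepia-eyed long-winged: 269 × 1/4 = 67.25
  sepia-eyed dumpy-winged: 269 × 1/4 = 67.25
χ² = Σ (O − E)² / E
  red-eyed long-winged: (60 − 67.25)² / 67.25 = 0.7816
  red-eyed dumpy-winged: (80 − 67.25)² / 67.25 = 2.4173
  sepia-eyed long-winged: (64 − 67.25)² / 67.25 = 0.1571
  sepia-eyed dumpy-winged: (65 − 67.25)² / 67.25 = 0.0753
χ² = 0.7816 + 2.4173 + 0.1571 + 0.0753 = 3.4313 ≈ 3.431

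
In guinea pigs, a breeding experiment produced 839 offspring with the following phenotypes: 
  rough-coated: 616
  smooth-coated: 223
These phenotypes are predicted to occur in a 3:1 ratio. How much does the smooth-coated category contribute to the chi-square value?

0.837

Expected counts for N = 839 under a 3:1 ratio (total parts = 4):
  rough-coated: 839 × 3/4 = 629.25
  smooth-coated: 839 × 1/4 = 209.75
Contribution of smooth-coated: (223 − 209.75)² / 209.75 = 0.8370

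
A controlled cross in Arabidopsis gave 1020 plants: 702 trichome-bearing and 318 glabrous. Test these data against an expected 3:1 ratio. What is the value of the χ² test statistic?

The 3:1 ratio has 4 parts, so with N = 1020 the expected counts are:
  trichome-bearing: 1020 × 3/4 = 765
  glabrous: 1020 × 1/4 = 255
χ² = Σ (O − E)² / E
  trichome-bearing: (702 − 765)² / 765 = 5.1882
  glabrous: (318 − 255)² / 255 = 15.5647
χ² = 5.1882 + 15.5647 = 20.7529 ≈ 20.753

20.753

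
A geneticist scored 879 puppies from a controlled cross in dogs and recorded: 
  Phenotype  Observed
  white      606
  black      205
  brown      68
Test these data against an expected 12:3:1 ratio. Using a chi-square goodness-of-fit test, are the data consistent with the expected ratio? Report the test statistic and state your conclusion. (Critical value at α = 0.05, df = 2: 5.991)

Total ratio parts = 16. Expected numbers out of 879:
  white: 879 × 12/16 = 659.25
  black: 879 × 3/16 = 164.8125
  brown: 879 × 1/16 = 54.9375
χ² = Σ (O − E)² / E
  white: (606 − 659.25)² / 659.25 = 4.3012
  black: (205 − 164.8125)² / 164.8125 = 9.7992
  brown: (68 − 54.9375)² / 54.9375 = 3.1059
χ² = 4.3012 + 9.7992 + 3.1059 = 17.2063 ≈ 17.206
Degrees of freedom = 3 − 1 = 2; critical value at α = 0.05 is 5.991.
Since 17.206 > 5.991, we reject the null hypothesis — the data do not fit the 12:3:1 ratio.

17.206; not consistent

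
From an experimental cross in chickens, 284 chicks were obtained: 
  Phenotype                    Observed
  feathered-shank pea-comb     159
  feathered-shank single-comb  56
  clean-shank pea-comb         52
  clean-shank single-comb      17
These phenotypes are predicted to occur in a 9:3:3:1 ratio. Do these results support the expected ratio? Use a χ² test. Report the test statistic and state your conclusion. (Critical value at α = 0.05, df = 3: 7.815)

0.207; consistent

Total ratio parts = 16. Expected numbers out of 284:
  feathered-shank pea-comb: 284 × 9/16 = 159.75
  feathered-shank single-comb: 284 × 3/16 = 53.25
  clean-shank pea-comb: 284 × 3/16 = 53.25
  clean-shank single-comb: 284 × 1/16 = 17.75
χ² = Σ (O − E)² / E
  feathered-shank pea-comb: (159 − 159.75)² / 159.75 = 0.0035
  feathered-shank single-comb: (56 − 53.25)² / 53.25 = 0.1420
  clean-shank pea-comb: (52 − 53.25)² / 53.25 = 0.0293
  clean-shank single-comb: (17 − 17.75)² / 17.75 = 0.0317
χ² = 0.0035 + 0.1420 + 0.0293 + 0.0317 = 0.2065 ≈ 0.207
Degrees of freedom = 4 − 1 = 3; critical value at α = 0.05 is 7.815.
Since 0.207 < 7.815, we fail to reject the null hypothesis — the data are consistent with the 9:3:3:1 ratio.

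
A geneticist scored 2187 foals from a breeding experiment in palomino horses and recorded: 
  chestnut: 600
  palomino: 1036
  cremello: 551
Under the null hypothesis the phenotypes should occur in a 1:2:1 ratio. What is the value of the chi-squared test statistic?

Total ratio parts = 4. Expected numbers out of 2187:
  chestnut: 2187 × 1/4 = 546.75
  palomino: 2187 × 2/4 = 1093.5
  cremello: 2187 × 1/4 = 546.75
χ² = Σ (O − E)² / E
  chestnut: (600 − 546.75)² / 546.75 = 5.1862
  palomino: (1036 − 1093.5)² / 1093.5 = 3.0235
  cremello: (551 − 546.75)² / 546.75 = 0.0330
χ² = 5.1862 + 3.0235 + 0.0330 = 8.2427 ≈ 8.243

8.243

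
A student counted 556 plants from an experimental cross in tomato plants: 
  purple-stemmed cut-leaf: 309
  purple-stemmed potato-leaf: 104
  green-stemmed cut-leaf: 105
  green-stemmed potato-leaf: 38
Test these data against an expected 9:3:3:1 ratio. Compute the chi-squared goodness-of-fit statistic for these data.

0.355

The 9:3:3:1 ratio has 16 parts, so with N = 556 the expected counts are:
  purple-stemmed cut-leaf: 556 × 9/16 = 312.75
  purple-stemmed potato-leaf: 556 × 3/16 = 104.25
  green-stemmed cut-leaf: 556 × 3/16 = 104.25
  green-stemmed potato-leaf: 556 × 1/16 = 34.75
χ² = Σ (O − E)² / E
  purple-stemmed cut-leaf: (309 − 312.75)² / 312.75 = 0.0450
  purple-stemmed potato-leaf: (104 − 104.25)² / 104.25 = 0.0006
  green-stemmed cut-leaf: (105 − 104.25)² / 104.25 = 0.0054
  green-stemmed potato-leaf: (38 − 34.75)² / 34.75 = 0.3040
χ² = 0.0450 + 0.0006 + 0.0054 + 0.3040 = 0.355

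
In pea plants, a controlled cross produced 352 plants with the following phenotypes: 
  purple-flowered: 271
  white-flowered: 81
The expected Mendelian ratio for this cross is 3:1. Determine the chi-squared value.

The 3:1 ratio has 4 parts, so with N = 352 the expected counts are:
  purple-flowered: 352 × 3/4 = 264
  white-flowered: 352 × 1/4 = 88
χ² = Σ (O − E)² / E
  purple-flowered: (271 − 264)² / 264 = 0.1856
  white-flowered: (81 − 88)² / 88 = 0.5568
χ² = 0.1856 + 0.5568 = 0.7424 ≈ 0.742

0.742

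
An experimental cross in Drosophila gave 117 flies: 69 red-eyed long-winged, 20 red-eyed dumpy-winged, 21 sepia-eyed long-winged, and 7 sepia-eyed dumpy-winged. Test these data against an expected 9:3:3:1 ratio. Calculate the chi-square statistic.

Under the 9:3:3:1 hypothesis (Σ ratio = 16, N = 117):
  red-eyed long-winged: 117 × 9/16 = 65.8125
  red-eyed dumpy-winged: 117 × 3/16 = 21.9375
  sepia-eyed long-winged: 117 × 3/16 = 21.9375
  sepia-eyed dumpy-winged: 117 × 1/16 = 7.3125
χ² = Σ (O − E)² / E
  red-eyed long-winged: (69 − 65.8125)² / 65.8125 = 0.1544
  red-eyed dumpy-winged: (20 − 21.9375)² / 21.9375 = 0.1711
  sepia-eyed long-winged: (21 − 21.9375)² / 21.9375 = 0.0401
  sepia-eyed dumpy-winged: (7 − 7.3125)² / 7.3125 = 0.0134
χ² = 0.1544 + 0.1711 + 0.0401 + 0.0134 = 0.379

0.379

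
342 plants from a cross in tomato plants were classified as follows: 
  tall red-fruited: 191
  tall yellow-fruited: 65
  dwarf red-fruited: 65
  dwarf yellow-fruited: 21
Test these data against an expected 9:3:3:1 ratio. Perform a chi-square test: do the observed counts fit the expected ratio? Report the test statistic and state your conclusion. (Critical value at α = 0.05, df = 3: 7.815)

0.040; consistent

The 9:3:3:1 ratio has 16 parts, so with N = 342 the expected counts are:
  tall red-fruited: 342 × 9/16 = 192.375
  tall yellow-fruited: 342 × 3/16 = 64.125
  dwarf red-fruited: 342 × 3/16 = 64.125
  dwarf yellow-fruited: 342 × 1/16 = 21.375
χ² = Σ (O − E)² / E
  tall red-fruited: (191 − 192.375)² / 192.375 = 0.0098
  tall yellow-fruited: (65 − 64.125)² / 64.125 = 0.0119
  dwarf red-fruited: (65 − 64.125)² / 64.125 = 0.0119
  dwarf yellow-fruited: (21 − 21.375)² / 21.375 = 0.0066
χ² = 0.0098 + 0.0119 + 0.0119 + 0.0066 = 0.0402 ≈ 0.040
Degrees of freedom = 4 − 1 = 3; critical value at α = 0.05 is 7.815.
Since 0.040 < 7.815, we fail to reject the null hypothesis — the data are consistent with the 9:3:3:1 ratio.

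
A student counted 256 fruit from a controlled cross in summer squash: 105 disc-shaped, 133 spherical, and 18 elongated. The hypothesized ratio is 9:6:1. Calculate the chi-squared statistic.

25.073

Under the 9:6:1 hypothesis (Σ ratio = 16, N = 256):
  disc-shaped: 256 × 9/16 = 144
  spherical: 256 × 6/16 = 96
  elongated: 256 × 1/16 = 16
χ² = Σ (O − E)² / E
  disc-shaped: (105 − 144)² / 144 = 10.5625
  spherical: (133 − 96)² / 96 = 14.2604
  elongated: (18 − 16)² / 16 = 0.2500
χ² = 10.5625 + 14.2604 + 0.2500 = 25.0729 ≈ 25.073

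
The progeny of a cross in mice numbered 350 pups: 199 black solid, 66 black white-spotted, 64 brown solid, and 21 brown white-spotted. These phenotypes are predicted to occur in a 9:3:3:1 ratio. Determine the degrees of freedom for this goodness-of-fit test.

3

A goodness-of-fit test with 4 phenotype classes has df = 4 − 1 = 3.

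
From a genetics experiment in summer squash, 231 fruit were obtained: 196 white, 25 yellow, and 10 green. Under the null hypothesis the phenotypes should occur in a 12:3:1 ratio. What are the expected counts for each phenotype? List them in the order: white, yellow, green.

Expected counts for N = 231 under a 12:3:1 ratio (total parts = 16):
  white: 231 × 12/16 = 173.25
  yellow: 231 × 3/16 = 43.3125
  green: 231 × 1/16 = 14.4375

173.25, 43.3125, 14.4375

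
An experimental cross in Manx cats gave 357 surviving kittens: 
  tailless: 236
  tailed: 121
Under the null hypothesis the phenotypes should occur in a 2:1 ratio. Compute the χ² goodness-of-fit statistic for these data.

0.050

Expected counts for N = 357 under a 2:1 ratio (total parts = 3):
  tailless: 357 × 2/3 = 238
  tailed: 357 × 1/3 = 119
χ² = Σ (O − E)² / E
  tailless: (236 − 238)² / 238 = 0.0168
  tailed: (121 − 119)² / 119 = 0.0336
χ² = 0.0168 + 0.0336 = 0.0504 ≈ 0.050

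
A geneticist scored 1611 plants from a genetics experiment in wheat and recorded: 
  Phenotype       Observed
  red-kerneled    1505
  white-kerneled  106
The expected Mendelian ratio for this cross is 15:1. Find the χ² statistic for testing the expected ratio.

Under the 15:1 hypothesis (Σ ratio = 16, N = 1611):
  red-kerneled: 1611 × 15/16 = 1510.3125
  white-kerneled: 1611 × 1/16 = 100.6875
χ² = Σ (O − E)² / E
  red-kerneled: (1505 − 1510.3125)² / 1510.3125 = 0.0187
  white-kerneled: (106 − 100.6875)² / 100.6875 = 0.2803
χ² = 0.0187 + 0.2803 = 0.299

0.299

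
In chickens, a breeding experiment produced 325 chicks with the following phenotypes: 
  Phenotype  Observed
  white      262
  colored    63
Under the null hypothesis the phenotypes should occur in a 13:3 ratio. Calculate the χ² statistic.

0.086

Total ratio parts = 16. Expected numbers out of 325:
  white: 325 × 13/16 = 264.0625
  colored: 325 × 3/16 = 60.9375
χ² = Σ (O − E)² / E
  white: (262 − 264.0625)² / 264.0625 = 0.0161
  colored: (63 − 60.9375)² / 60.9375 = 0.0698
χ² = 0.0161 + 0.0698 = 0.0859 ≈ 0.086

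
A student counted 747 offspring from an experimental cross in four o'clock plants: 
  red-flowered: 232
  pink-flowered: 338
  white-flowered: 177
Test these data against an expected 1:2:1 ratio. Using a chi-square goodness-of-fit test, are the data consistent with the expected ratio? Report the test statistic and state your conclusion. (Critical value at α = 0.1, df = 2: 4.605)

14.847; not consistent

Total ratio parts = 4. Expected numbers out of 747:
  red-flowered: 747 × 1/4 = 186.75
  pink-flowered: 747 × 2/4 = 373.5
  white-flowered: 747 × 1/4 = 186.75
χ² = Σ (O − E)² / E
  red-flowered: (232 − 186.75)² / 186.75 = 10.9642
  pink-flowered: (338 − 373.5)² / 373.5 = 3.3742
  white-flowered: (177 − 186.75)² / 186.75 = 0.5090
χ² = 10.9642 + 3.3742 + 0.5090 = 14.8474 ≈ 14.847
Degrees of freedom = 3 − 1 = 2; critical value at α = 0.1 is 4.605.
Since 14.847 > 4.605, we reject the null hypothesis — the data do not fit the 1:2:1 ratio.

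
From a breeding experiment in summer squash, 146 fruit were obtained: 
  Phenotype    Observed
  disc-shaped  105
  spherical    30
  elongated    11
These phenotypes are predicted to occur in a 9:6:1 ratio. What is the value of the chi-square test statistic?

17.945

Under the 9:6:1 hypothesis (Σ ratio = 16, N = 146):
  disc-shaped: 146 × 9/16 = 82.125
  spherical: 146 × 6/16 = 54.75
  elongated: 146 × 1/16 = 9.125
χ² = Σ (O − E)² / E
  disc-shaped: (105 − 82.125)² / 82.125 = 6.3716
  spherical: (30 − 54.75)² / 54.75 = 11.1884
  elongated: (11 − 9.125)² / 9.125 = 0.3853
χ² = 6.3716 + 11.1884 + 0.3853 = 17.9453 ≈ 17.945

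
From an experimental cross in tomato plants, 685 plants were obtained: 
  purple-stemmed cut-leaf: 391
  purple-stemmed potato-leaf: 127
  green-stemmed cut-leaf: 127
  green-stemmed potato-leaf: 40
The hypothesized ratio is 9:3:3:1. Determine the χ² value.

0.301

Total ratio parts = 16. Expected numbers out of 685:
  purple-stemmed cut-leaf: 685 × 9/16 = 385.3125
  purple-stemmed potato-leaf: 685 × 3/16 = 128.4375
  green-stemmed cut-leaf: 685 × 3/16 = 128.4375
  green-stemmed potato-leaf: 685 × 1/16 = 42.8125
χ² = Σ (O − E)² / E
  purple-stemmed cut-leaf: (391 − 385.3125)² / 385.3125 = 0.0840
  purple-stemmed potato-leaf: (127 − 128.4375)² / 128.4375 = 0.0161
  green-stemmed cut-leaf: (127 − 128.4375)² / 128.4375 = 0.0161
  green-stemmed potato-leaf: (40 − 42.8125)² / 42.8125 = 0.1848
χ² = 0.0840 + 0.0161 + 0.0161 + 0.1848 = 0.301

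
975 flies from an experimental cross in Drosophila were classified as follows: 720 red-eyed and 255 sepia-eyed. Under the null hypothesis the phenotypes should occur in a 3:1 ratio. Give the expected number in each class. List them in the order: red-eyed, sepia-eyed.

731.25, 243.75

Total ratio parts = 4. Expected numbers out of 975:
  red-eyed: 975 × 3/4 = 731.25
  sepia-eyed: 975 × 1/4 = 243.75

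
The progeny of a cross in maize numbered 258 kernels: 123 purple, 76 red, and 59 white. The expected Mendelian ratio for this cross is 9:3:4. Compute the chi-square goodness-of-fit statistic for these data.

Expected counts for N = 258 under a 9:3:4 ratio (total parts = 16):
  purple: 258 × 9/16 = 145.125
  red: 258 × 3/16 = 48.375
  white: 258 × 4/16 = 64.5
χ² = Σ (O − E)² / E
  purple: (123 − 145.125)² / 145.125 = 3.3731
  red: (76 − 48.375)² / 48.375 = 15.7755
  white: (59 − 64.5)² / 64.5 = 0.4690
χ² = 3.3731 + 15.7755 + 0.4690 = 19.6176 ≈ 19.618

19.618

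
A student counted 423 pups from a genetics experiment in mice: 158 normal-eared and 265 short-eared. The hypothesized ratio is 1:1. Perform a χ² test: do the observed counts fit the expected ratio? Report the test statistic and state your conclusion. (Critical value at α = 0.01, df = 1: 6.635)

The 1:1 ratio has 2 parts, so with N = 423 the expected counts are:
  normal-eared: 423 × 1/2 = 211.5
  short-eared: 423 × 1/2 = 211.5
χ² = Σ (O − E)² / E
  normal-eared: (158 − 211.5)² / 211.5 = 13.5331
  short-eared: (265 − 211.5)² / 211.5 = 13.5331
χ² = 13.5331 + 13.5331 = 27.0662 ≈ 27.066
Degrees of freedom = 2 − 1 = 1; critical value at α = 0.01 is 6.635.
Since 27.066 > 6.635, we reject the null hypothesis — the data do not fit the 1:1 ratio.

27.066; not consistent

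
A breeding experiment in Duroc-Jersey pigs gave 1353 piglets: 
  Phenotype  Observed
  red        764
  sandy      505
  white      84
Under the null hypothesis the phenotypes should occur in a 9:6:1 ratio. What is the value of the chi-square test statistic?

Expected counts for N = 1353 under a 9:6:1 ratio (total parts = 16):
  red: 1353 × 9/16 = 761.0625
  sandy: 1353 × 6/16 = 507.375
  white: 1353 × 1/16 = 84.5625
χ² = Σ (O − E)² / E
  red: (764 − 761.0625)² / 761.0625 = 0.0113
  sandy: (505 − 507.375)² / 507.375 = 0.0111
  white: (84 − 84.5625)² / 84.5625 = 0.0037
χ² = 0.0113 + 0.0111 + 0.0037 = 0.0261 ≈ 0.026

0.026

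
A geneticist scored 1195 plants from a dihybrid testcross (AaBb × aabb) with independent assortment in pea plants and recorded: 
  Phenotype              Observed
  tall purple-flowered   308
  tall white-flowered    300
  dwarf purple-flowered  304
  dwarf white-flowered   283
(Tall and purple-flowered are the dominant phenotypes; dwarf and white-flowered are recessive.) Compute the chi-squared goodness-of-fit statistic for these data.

A dihybrid testcross with independent assortment gives a 1:1:1:1 ratio.
Total ratio parts = 4. Expected numbers out of 1195:
  tall purple-flowered: 1195 × 1/4 = 298.75
  tall white-flowered: 1195 × 1/4 = 298.75
  dwarf purple-flowered: 1195 × 1/4 = 298.75
  dwarf white-flowered: 1195 × 1/4 = 298.75
χ² = Σ (O − E)² / E
  tall purple-flowered: (308 − 298.75)² / 298.75 = 0.2864
  tall white-flowered: (300 − 298.75)² / 298.75 = 0.0052
  dwarf purple-flowered: (304 − 298.75)² / 298.75 = 0.0923
  dwarf white-flowered: (283 − 298.75)² / 298.75 = 0.8303
χ² = 0.2864 + 0.0052 + 0.0923 + 0.8303 = 1.2142 ≈ 1.214

1.214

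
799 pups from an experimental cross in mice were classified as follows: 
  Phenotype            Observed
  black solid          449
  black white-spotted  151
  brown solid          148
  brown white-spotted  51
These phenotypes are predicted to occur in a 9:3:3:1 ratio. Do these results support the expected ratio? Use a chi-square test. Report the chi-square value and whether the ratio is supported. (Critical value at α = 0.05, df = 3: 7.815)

0.054; consistent

Total ratio parts = 16. Expected numbers out of 799:
  black solid: 799 × 9/16 = 449.4375
  black white-spotted: 799 × 3/16 = 149.8125
  brown solid: 799 × 3/16 = 149.8125
  brown white-spotted: 799 × 1/16 = 49.9375
χ² = Σ (O − E)² / E
  black solid: (449 − 449.4375)² / 449.4375 = 0.0004
  black white-spotted: (151 − 149.8125)² / 149.8125 = 0.0094
  brown solid: (148 − 149.8125)² / 149.8125 = 0.0219
  brown white-spotted: (51 − 49.9375)² / 49.9375 = 0.0226
χ² = 0.0004 + 0.0094 + 0.0219 + 0.0226 = 0.0543 ≈ 0.054
Degrees of freedom = 4 − 1 = 3; critical value at α = 0.05 is 7.815.
Since 0.054 < 7.815, we fail to reject the null hypothesis — the data are consistent with the 9:3:3:1 ratio.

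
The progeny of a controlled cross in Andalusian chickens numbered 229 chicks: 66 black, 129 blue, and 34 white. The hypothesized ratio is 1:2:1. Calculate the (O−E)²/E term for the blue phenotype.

Total ratio parts = 4. Expected numbers out of 229:
  black: 229 × 1/4 = 57.25
  blue: 229 × 2/4 = 114.5
  white: 229 × 1/4 = 57.25
Contribution of blue: (129 − 114.5)² / 114.5 = 1.8362

1.836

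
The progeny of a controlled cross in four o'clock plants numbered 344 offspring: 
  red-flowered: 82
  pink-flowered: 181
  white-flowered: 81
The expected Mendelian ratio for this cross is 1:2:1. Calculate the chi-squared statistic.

0.948

Total ratio parts = 4. Expected numbers out of 344:
  red-flowered: 344 × 1/4 = 86
  pink-flowered: 344 × 2/4 = 172
  white-flowered: 344 × 1/4 = 86
χ² = Σ (O − E)² / E
  red-flowered: (82 − 86)² / 86 = 0.1860
  pink-flowered: (181 − 172)² / 172 = 0.4709
  white-flowered: (81 − 86)² / 86 = 0.2907
χ² = 0.1860 + 0.4709 + 0.2907 = 0.9476 ≈ 0.948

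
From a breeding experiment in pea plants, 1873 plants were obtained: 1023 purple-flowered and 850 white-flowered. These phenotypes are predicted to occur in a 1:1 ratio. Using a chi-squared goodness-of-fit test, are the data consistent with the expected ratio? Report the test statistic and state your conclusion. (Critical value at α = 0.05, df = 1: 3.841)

Total ratio parts = 2. Expected numbers out of 1873:
  purple-flowered: 1873 × 1/2 = 936.5
  white-flowered: 1873 × 1/2 = 936.5
χ² = Σ (O − E)² / E
  purple-flowered: (1023 − 936.5)² / 936.5 = 7.9896
  white-flowered: (850 − 936.5)² / 936.5 = 7.9896
χ² = 7.9896 + 7.9896 = 15.9792 ≈ 15.979
Degrees of freedom = 2 − 1 = 1; critical value at α = 0.05 is 3.841.
Since 15.979 > 3.841, we reject the null hypothesis — the data do not fit the 1:1 ratio.

15.979; not consistent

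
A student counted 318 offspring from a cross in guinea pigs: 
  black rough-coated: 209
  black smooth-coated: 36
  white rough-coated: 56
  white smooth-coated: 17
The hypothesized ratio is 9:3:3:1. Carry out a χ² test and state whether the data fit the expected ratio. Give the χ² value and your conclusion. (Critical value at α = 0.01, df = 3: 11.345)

15.071; not consistent

Total ratio parts = 16. Expected numbers out of 318:
  black rough-coated: 318 × 9/16 = 178.875
  black smooth-coated: 318 × 3/16 = 59.625
  white rough-coated: 318 × 3/16 = 59.625
  white smooth-coated: 318 × 1/16 = 19.875
χ² = Σ (O − E)² / E
  black rough-coated: (209 − 178.875)² / 178.875 = 5.0735
  black smooth-coated: (36 − 59.625)² / 59.625 = 9.3608
  white rough-coated: (56 − 59.625)² / 59.625 = 0.2204
  white smooth-coated: (17 − 19.875)² / 19.875 = 0.4159
χ² = 5.0735 + 9.3608 + 0.2204 + 0.4159 = 15.0706 ≈ 15.071
Degrees of freedom = 4 − 1 = 3; critical value at α = 0.01 is 11.345.
Since 15.071 > 11.345, we reject the null hypothesis — the data do not fit the 9:3:3:1 ratio.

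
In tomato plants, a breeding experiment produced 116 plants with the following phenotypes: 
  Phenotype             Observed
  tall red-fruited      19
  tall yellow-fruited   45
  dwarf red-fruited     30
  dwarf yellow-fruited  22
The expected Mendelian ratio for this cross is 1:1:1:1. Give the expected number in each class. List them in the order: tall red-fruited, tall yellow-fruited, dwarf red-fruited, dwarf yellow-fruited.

29, 29, 29, 29

The 1:1:1:1 ratio has 4 parts, so with N = 116 the expected counts are:
  tall red-fruited: 116 × 1/4 = 29
  tall yellow-fruited: 116 × 1/4 = 29
  dwarf red-fruited: 116 × 1/4 = 29
  dwarf yellow-fruited: 116 × 1/4 = 29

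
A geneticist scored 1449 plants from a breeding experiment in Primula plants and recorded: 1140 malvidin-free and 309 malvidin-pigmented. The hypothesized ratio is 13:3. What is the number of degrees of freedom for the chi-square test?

A goodness-of-fit test with 2 phenotype classes has df = 2 − 1 = 1.

1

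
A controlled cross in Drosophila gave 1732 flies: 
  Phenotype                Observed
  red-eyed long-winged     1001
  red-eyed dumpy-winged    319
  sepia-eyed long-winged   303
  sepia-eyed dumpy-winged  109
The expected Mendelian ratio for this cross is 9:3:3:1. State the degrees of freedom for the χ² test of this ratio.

A goodness-of-fit test with 4 phenotype classes has df = 4 − 1 = 3.

3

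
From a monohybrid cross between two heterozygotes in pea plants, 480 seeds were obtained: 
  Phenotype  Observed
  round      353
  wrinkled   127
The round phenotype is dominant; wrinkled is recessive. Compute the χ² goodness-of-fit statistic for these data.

0.544

For a monohybrid cross between heterozygotes with complete dominance, the expected phenotypic ratio is 3:1.
Total ratio parts = 4. Expected numbers out of 480:
  round: 480 × 3/4 = 360
  wrinkled: 480 × 1/4 = 120
χ² = Σ (O − E)² / E
  round: (353 − 360)² / 360 = 0.1361
  wrinkled: (127 − 120)² / 120 = 0.4083
χ² = 0.1361 + 0.4083 = 0.5444 ≈ 0.544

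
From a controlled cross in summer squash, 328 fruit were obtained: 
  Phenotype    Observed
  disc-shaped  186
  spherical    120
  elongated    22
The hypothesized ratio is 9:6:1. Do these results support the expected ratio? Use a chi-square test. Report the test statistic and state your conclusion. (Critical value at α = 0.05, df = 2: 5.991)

Under the 9:6:1 hypothesis (Σ ratio = 16, N = 328):
  disc-shaped: 328 × 9/16 = 184.5
  spherical: 328 × 6/16 = 123
  elongated: 328 × 1/16 = 20.5
χ² = Σ (O − E)² / E
  disc-shaped: (186 − 184.5)² / 184.5 = 0.0122
  spherical: (120 − 123)² / 123 = 0.0732
  elongated: (22 − 20.5)² / 20.5 = 0.1098
χ² = 0.0122 + 0.0732 + 0.1098 = 0.1952 ≈ 0.195
Degrees of freedom = 3 − 1 = 2; critical value at α = 0.05 is 5.991.
Since 0.195 < 5.991, we fail to reject the null hypothesis — the data are consistent with the 9:6:1 ratio.

0.195; consistent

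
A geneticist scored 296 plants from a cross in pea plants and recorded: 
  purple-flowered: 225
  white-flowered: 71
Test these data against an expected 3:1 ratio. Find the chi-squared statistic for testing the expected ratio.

The 3:1 ratio has 4 parts, so with N = 296 the expected counts are:
  purple-flowered: 296 × 3/4 = 222
  white-flowered: 296 × 1/4 = 74
χ² = Σ (O − E)² / E
  purple-flowered: (225 − 222)² / 222 = 0.0405
  white-flowered: (71 − 74)² / 74 = 0.1216
χ² = 0.0405 + 0.1216 = 0.1621 ≈ 0.162

0.162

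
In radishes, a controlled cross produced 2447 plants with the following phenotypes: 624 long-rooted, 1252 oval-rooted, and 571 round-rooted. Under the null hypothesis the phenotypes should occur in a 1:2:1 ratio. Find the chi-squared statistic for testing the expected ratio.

3.624

Total ratio parts = 4. Expected numbers out of 2447:
  long-rooted: 2447 × 1/4 = 611.75
  oval-rooted: 2447 × 2/4 = 1223.5
  round-rooted: 2447 × 1/4 = 611.75
χ² = Σ (O − E)² / E
  long-rooted: (624 − 611.75)² / 611.75 = 0.2453
  oval-rooted: (1252 − 1223.5)² / 1223.5 = 0.6639
  round-rooted: (571 − 611.75)² / 611.75 = 2.7144
χ² = 0.2453 + 0.6639 + 2.7144 = 3.6236 ≈ 3.624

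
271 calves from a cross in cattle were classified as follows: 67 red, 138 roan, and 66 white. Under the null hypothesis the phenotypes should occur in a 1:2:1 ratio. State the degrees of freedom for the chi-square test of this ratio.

A goodness-of-fit test with 3 phenotype classes has df = 3 − 1 = 2.

2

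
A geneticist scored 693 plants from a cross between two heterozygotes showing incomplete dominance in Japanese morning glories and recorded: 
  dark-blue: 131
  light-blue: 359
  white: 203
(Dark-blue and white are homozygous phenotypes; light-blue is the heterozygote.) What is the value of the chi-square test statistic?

With incomplete dominance, a heterozygote × heterozygote cross gives a 1:2:1 phenotypic ratio.
Total ratio parts = 4. Expected numbers out of 693:
  dark-blue: 693 × 1/4 = 173.25
  light-blue: 693 × 2/4 = 346.5
  white: 693 × 1/4 = 173.25
χ² = Σ (O − E)² / E
  dark-blue: (131 − 173.25)² / 173.25 = 10.3034
  light-blue: (359 − 346.5)² / 346.5 = 0.4509
  white: (203 − 173.25)² / 173.25 = 5.1086
χ² = 10.3034 + 0.4509 + 5.1086 = 15.8629 ≈ 15.863

15.863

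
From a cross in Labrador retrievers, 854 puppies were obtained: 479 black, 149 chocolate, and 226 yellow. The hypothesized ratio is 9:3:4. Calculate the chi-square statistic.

1.509

Total ratio parts = 16. Expected numbers out of 854:
  black: 854 × 9/16 = 480.375
  chocolate: 854 × 3/16 = 160.125
  yellow: 854 × 4/16 = 213.5
χ² = Σ (O − E)² / E
  black: (479 − 480.375)² / 480.375 = 0.0039
  chocolate: (149 − 160.125)² / 160.125 = 0.7729
  yellow: (226 − 213.5)² / 213.5 = 0.7319
χ² = 0.0039 + 0.7729 + 0.7319 = 1.5087 ≈ 1.509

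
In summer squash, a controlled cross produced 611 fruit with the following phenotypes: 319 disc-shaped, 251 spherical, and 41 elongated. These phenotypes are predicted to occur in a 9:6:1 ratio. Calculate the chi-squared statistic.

Expected counts for N = 611 under a 9:6:1 ratio (total parts = 16):
  disc-shaped: 611 × 9/16 = 343.6875
  spherical: 611 × 6/16 = 229.125
  elongated: 611 × 1/16 = 38.1875
χ² = Σ (O − E)² / E
  disc-shaped: (319 − 343.6875)² / 343.6875 = 1.7733
  spherical: (251 − 229.125)² / 229.125 = 2.0884
  elongated: (41 − 38.1875)² / 38.1875 = 0.2071
χ² = 1.7733 + 2.0884 + 0.2071 = 4.0688 ≈ 4.069

4.069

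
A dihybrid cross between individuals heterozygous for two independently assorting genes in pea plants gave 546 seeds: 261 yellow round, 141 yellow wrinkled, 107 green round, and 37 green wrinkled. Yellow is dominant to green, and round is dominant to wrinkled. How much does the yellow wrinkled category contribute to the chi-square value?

14.573

A dihybrid F₂ with independent assortment and complete dominance at both loci gives a 9:3:3:1 phenotypic ratio.
Under the 9:3:3:1 hypothesis (Σ ratio = 16, N = 546):
  yellow round: 546 × 9/16 = 307.125
  yellow wrinkled: 546 × 3/16 = 102.375
  green round: 546 × 3/16 = 102.375
  green wrinkled: 546 × 1/16 = 34.125
Contribution of yellow wrinkled: (141 − 102.375)² / 102.375 = 14.5728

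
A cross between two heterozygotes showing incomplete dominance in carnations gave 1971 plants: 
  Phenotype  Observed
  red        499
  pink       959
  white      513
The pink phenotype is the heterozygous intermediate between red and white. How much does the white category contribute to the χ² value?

With incomplete dominance, a heterozygote × heterozygote cross gives a 1:2:1 phenotypic ratio.
The 1:2:1 ratio has 4 parts, so with N = 1971 the expected counts are:
  red: 1971 × 1/4 = 492.75
  pink: 1971 × 2/4 = 985.5
  white: 1971 × 1/4 = 492.75
Contribution of white: (513 − 492.75)² / 492.75 = 0.8322

0.832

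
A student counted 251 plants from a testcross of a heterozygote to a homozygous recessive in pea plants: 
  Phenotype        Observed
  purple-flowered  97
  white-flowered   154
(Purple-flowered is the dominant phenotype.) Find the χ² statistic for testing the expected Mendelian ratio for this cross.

12.944

A testcross of a heterozygote (Aa × aa) gives a 1:1 phenotypic ratio.
The 1:1 ratio has 2 parts, so with N = 251 the expected counts are:
  purple-flowered: 251 × 1/2 = 125.5
  white-flowered: 251 × 1/2 = 125.5
χ² = Σ (O − E)² / E
  purple-flowered: (97 − 125.5)² / 125.5 = 6.4721
  white-flowered: (154 − 125.5)² / 125.5 = 6.4721
χ² = 6.4721 + 6.4721 = 12.9442 ≈ 12.944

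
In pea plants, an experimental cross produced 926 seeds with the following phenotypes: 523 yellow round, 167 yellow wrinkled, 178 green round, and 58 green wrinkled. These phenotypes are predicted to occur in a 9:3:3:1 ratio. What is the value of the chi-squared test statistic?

Expected counts for N = 926 under a 9:3:3:1 ratio (total parts = 16):
  yellow round: 926 × 9/16 = 520.875
  yellow wrinkled: 926 × 3/16 = 173.625
  green round: 926 × 3/16 = 173.625
  green wrinkled: 926 × 1/16 = 57.875
χ² = Σ (O − E)² / E
  yellow round: (523 − 520.875)² / 520.875 = 0.0087
  yellow wrinkled: (167 − 173.625)² / 173.625 = 0.2528
  green round: (178 − 173.625)² / 173.625 = 0.1102
  green wrinkled: (58 − 57.875)² / 57.875 = 0.0003
χ² = 0.0087 + 0.2528 + 0.1102 + 0.0003 = 0.372

0.372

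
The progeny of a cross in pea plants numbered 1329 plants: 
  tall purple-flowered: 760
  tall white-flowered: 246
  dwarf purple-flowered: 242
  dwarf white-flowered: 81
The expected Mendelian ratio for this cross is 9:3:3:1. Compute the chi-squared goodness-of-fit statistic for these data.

0.506

Expected counts for N = 1329 under a 9:3:3:1 ratio (total parts = 16):
  tall purple-flowered: 1329 × 9/16 = 747.5625
  tall white-flowered: 1329 × 3/16 = 249.1875
  dwarf purple-flowered: 1329 × 3/16 = 249.1875
  dwarf white-flowered: 1329 × 1/16 = 83.0625
χ² = Σ (O − E)² / E
  tall purple-flowered: (760 − 747.5625)² / 747.5625 = 0.2069
  tall white-flowered: (246 − 249.1875)² / 249.1875 = 0.0408
  dwarf purple-flowered: (242 − 249.1875)² / 249.1875 = 0.2073
  dwarf white-flowered: (81 − 83.0625)² / 83.0625 = 0.0512
χ² = 0.2069 + 0.0408 + 0.2073 + 0.0512 = 0.5062 ≈ 0.506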